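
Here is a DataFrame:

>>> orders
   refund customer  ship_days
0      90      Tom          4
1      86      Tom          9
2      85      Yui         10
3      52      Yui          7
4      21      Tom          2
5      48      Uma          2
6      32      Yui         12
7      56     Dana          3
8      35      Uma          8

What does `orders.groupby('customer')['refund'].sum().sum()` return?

group by customer, sum of refund:
customer
Dana     56
Tom     197
Uma      83
Yui     169
Name: refund, dtype: int64

505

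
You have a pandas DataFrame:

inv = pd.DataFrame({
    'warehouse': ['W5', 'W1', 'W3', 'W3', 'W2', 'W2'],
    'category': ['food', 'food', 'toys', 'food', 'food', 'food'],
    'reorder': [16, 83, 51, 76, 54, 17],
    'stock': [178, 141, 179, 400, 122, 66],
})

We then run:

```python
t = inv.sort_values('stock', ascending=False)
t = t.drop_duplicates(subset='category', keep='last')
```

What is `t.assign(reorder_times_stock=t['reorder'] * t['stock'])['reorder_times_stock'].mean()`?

sort by stock descending:
  warehouse category  reorder  stock
3        W3     food       76    400
2        W3     toys       51    179
0        W5     food       16    178
1        W1     food       83    141
4        W2     food       54    122
5        W2     food       17     66
drop duplicate category (keep=last):
  warehouse category  reorder  stock
2        W3     toys       51    179
5        W2     food       17     66
add column reorder_times_stock = t['reorder'] * t['stock']:
  warehouse category  reorder  stock  reorder_times_stock
2        W3     toys       51    179                 9129
5        W2     food       17     66                 1122
mean of column 'reorder_times_stock' → 5125.5

5125.5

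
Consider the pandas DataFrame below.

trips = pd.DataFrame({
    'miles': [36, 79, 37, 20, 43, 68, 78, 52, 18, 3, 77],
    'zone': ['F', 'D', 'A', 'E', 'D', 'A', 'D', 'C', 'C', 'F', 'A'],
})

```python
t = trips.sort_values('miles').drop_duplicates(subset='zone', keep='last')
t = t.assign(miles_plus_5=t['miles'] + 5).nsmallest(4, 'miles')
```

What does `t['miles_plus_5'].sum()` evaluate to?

205

sort by miles:
    miles zone
9       3    F
8      18    C
3      20    E
0      36    F
2      37    A
4      43    D
7      52    C
5      68    A
10     77    A
6      78    D
1      79    D
drop duplicate zone (keep=last):
    miles zone
3      20    E
0      36    F
7      52    C
10     77    A
1      79    D
add column miles_plus_5 = t['miles'] + 5:
    miles zone  miles_plus_5
3      20    E            25
0      36    F            41
7      52    C            57
10     77    A            82
1      79    D            84
take 4 rows with smallest miles:
    miles zone  miles_plus_5
3      20    E            25
0      36    F            41
7      52    C            57
10     77    A            82
The sum of column 'miles_plus_5' is 205.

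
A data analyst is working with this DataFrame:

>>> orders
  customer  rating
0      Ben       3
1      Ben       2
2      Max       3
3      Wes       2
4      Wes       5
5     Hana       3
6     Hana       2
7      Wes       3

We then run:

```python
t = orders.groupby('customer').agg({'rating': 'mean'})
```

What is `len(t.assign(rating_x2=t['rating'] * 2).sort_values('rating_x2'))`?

4

group by customer, mean of rating:
            rating
customer          
Ben       2.500000
Hana      2.500000
Max       3.000000
Wes       3.333333
add column rating_x2 = t['rating'] * 2:
            rating  rating_x2
customer                     
Ben       2.500000   5.000000
Hana      2.500000   5.000000
Max       3.000000   6.000000
Wes       3.333333   6.666667
sort by rating_x2:
            rating  rating_x2
customer                     
Ben       2.500000   5.000000
Hana      2.500000   5.000000
Max       3.000000   6.000000
Wes       3.333333   6.666667
Finally, number of rows = 4.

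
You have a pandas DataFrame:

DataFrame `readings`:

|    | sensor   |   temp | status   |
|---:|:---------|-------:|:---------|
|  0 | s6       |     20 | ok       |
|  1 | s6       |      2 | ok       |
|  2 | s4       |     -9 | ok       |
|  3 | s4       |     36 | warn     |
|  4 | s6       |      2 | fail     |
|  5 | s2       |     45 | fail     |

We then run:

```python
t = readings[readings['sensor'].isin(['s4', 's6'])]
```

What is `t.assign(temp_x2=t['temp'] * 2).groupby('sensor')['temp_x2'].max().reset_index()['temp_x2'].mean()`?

56.0

filter rows where sensor in ['s4', 's6']:
  sensor  temp status
0     s6    20     ok
1     s6     2     ok
2     s4    -9     ok
3     s4    36   warn
4     s6     2   fail
add column temp_x2 = t['temp'] * 2:
  sensor  temp status  temp_x2
0     s6    20     ok       40
1     s6     2     ok        4
2     s4    -9     ok      -18
3     s4    36   warn       72
4     s6     2   fail        4
group by sensor, max of temp_x2:
sensor
s4    72
s6    40
Name: temp_x2, dtype: int64
reset_index():
  sensor  temp_x2
0     s4       72
1     s6       40
Finally, mean of column 'temp_x2' = 56.0.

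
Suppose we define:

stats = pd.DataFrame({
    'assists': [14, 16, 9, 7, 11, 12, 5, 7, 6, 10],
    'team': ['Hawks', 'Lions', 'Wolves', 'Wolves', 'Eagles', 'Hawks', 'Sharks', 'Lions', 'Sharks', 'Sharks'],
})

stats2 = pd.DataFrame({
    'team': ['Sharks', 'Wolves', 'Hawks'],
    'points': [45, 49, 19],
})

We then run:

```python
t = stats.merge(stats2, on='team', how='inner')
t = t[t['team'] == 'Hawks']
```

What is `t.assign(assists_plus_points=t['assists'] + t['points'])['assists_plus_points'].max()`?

merge on 'team' (how='inner') → 7 rows:
   assists    team  points
0       14   Hawks      19
1        9  Wolves      49
2        7  Wolves      49
3       12   Hawks      19
4        5  Sharks      45
5        6  Sharks      45
6       10  Sharks      45
filter rows where team == 'Hawks':
   assists   team  points
0       14  Hawks      19
3       12  Hawks      19
add column assists_plus_points = t['assists'] + t['points']:
   assists   team  points  assists_plus_points
0       14  Hawks      19                   33
3       12  Hawks      19                   31

33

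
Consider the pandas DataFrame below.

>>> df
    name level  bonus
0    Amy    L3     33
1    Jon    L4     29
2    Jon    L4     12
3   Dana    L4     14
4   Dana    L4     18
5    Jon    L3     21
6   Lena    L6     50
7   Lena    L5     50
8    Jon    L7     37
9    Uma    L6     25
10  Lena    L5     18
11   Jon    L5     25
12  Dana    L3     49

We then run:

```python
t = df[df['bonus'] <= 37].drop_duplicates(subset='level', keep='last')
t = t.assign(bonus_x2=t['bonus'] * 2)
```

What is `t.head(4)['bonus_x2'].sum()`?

202

filter rows where bonus <= 37:
    name level  bonus
0    Amy    L3     33
1    Jon    L4     29
2    Jon    L4     12
3   Dana    L4     14
4   Dana    L4     18
5    Jon    L3     21
8    Jon    L7     37
9    Uma    L6     25
10  Lena    L5     18
11   Jon    L5     25
drop duplicate level (keep=last):
    name level  bonus
4   Dana    L4     18
5    Jon    L3     21
8    Jon    L7     37
9    Uma    L6     25
11   Jon    L5     25
add column bonus_x2 = t['bonus'] * 2:
    name level  bonus  bonus_x2
4   Dana    L4     18        36
5    Jon    L3     21        42
8    Jon    L7     37        74
9    Uma    L6     25        50
11   Jon    L5     25        50
take first 4 rows:
   name level  bonus  bonus_x2
4  Dana    L4     18        36
5   Jon    L3     21        42
8   Jon    L7     37        74
9   Uma    L6     25        50
Reading off the sum of column 'bonus_x2', we get 202.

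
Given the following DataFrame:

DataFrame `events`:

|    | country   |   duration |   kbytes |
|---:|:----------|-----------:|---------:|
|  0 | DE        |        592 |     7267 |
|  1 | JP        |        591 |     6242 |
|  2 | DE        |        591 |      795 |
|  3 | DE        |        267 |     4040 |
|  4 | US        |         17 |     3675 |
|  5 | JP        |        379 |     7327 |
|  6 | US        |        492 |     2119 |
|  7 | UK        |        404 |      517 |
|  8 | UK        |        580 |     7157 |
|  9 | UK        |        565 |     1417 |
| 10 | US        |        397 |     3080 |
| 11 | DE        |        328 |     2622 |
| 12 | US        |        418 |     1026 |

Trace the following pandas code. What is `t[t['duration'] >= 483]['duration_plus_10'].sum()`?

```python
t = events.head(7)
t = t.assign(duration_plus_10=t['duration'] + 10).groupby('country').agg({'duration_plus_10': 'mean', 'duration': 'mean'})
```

take first 7 rows:
  country  duration  kbytes
0      DE       592    7267
1      JP       591    6242
2      DE       591     795
3      DE       267    4040
4      US        17    3675
5      JP       379    7327
6      US       492    2119
add column duration_plus_10 = t['duration'] + 10:
  country  duration  kbytes  duration_plus_10
0      DE       592    7267               602
1      JP       591    6242               601
2      DE       591     795               601
3      DE       267    4040               277
4      US        17    3675                27
5      JP       379    7327               389
6      US       492    2119               502
group by country: mean(duration_plus_10), mean(duration):
         duration_plus_10    duration
country                              
DE             493.333333  483.333333
JP             495.000000  485.000000
US             264.500000  254.500000
filter rows where duration >= 483:
         duration_plus_10    duration
country                              
DE             493.333333  483.333333
JP             495.000000  485.000000

988.333333333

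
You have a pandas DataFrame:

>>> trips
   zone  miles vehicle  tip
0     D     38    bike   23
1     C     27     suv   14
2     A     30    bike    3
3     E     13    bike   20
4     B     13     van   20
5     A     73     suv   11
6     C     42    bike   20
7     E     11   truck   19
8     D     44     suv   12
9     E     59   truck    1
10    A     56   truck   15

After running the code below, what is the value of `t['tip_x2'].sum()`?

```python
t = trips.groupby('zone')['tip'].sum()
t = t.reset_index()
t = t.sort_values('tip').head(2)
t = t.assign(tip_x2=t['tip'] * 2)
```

98

group by zone, sum of tip:
zone
A    29
B    20
C    34
D    35
E    40
Name: tip, dtype: int64
reset_index():
  zone  tip
0    A   29
1    B   20
2    C   34
3    D   35
4    E   40
sort by tip:
  zone  tip
1    B   20
0    A   29
2    C   34
3    D   35
4    E   40
take first 2 rows:
  zone  tip
1    B   20
0    A   29
add column tip_x2 = t['tip'] * 2:
  zone  tip  tip_x2
1    B   20      40
0    A   29      58
Finally, sum of column 'tip_x2' = 98.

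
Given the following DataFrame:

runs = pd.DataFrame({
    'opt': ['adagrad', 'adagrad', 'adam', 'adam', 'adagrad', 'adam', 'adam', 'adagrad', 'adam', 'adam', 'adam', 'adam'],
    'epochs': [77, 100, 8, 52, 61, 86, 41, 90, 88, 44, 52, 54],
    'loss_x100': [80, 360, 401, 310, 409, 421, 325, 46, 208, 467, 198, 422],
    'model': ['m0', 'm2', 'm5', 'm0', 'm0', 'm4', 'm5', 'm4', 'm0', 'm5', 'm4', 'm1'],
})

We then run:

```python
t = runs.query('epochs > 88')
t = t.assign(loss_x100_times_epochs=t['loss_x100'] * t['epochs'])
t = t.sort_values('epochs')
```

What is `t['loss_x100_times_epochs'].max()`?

filter rows where epochs > 88:
       opt  epochs  loss_x100 model
1  adagrad     100        360    m2
7  adagrad      90         46    m4
add column loss_x100_times_epochs = t['loss_x100'] * t['epochs']:
       opt  epochs  loss_x100 model  loss_x100_times_epochs
1  adagrad     100        360    m2                   36000
7  adagrad      90         46    m4                    4140
sort by epochs:
       opt  epochs  loss_x100 model  loss_x100_times_epochs
7  adagrad      90         46    m4                    4140
1  adagrad     100        360    m2                   36000

36000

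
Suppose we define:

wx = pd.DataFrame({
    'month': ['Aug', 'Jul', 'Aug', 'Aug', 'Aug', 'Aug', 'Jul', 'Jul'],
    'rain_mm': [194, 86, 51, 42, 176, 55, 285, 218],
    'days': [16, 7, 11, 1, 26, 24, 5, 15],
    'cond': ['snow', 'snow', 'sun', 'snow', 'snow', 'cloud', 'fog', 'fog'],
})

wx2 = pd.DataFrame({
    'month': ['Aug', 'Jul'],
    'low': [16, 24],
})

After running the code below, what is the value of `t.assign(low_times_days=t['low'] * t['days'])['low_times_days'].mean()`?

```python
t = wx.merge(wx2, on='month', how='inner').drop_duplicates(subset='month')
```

merge on 'month' (how='inner') → 8 rows:
  month  rain_mm  days   cond  low
0   Aug      194    16   snow   16
1   Jul       86     7   snow   24
2   Aug       51    11    sun   16
3   Aug       42     1   snow   16
4   Aug      176    26   snow   16
5   Aug       55    24  cloud   16
6   Jul      285     5    fog   24
7   Jul      218    15    fog   24
drop duplicate month (keep=first):
  month  rain_mm  days  cond  low
0   Aug      194    16  snow   16
1   Jul       86     7  snow   24
add column low_times_days = t['low'] * t['days']:
  month  rain_mm  days  cond  low  low_times_days
0   Aug      194    16  snow   16             256
1   Jul       86     7  snow   24             168
mean of column 'low_times_days' → 212.0

212.0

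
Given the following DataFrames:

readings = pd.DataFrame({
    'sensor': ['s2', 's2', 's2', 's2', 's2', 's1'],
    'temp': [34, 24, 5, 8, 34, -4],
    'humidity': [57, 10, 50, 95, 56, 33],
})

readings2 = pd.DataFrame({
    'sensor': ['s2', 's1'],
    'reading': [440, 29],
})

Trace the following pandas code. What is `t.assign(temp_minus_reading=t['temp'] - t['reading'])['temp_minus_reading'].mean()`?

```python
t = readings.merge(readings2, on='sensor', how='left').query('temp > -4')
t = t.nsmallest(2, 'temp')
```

-433.5

merge on 'sensor' (how='left') → 6 rows:
  sensor  temp  humidity  reading
0     s2    34        57      440
1     s2    24        10      440
2     s2     5        50      440
3     s2     8        95      440
4     s2    34        56      440
5     s1    -4        33       29
filter rows where temp > -4:
  sensor  temp  humidity  reading
0     s2    34        57      440
1     s2    24        10      440
2     s2     5        50      440
3     s2     8        95      440
4     s2    34        56      440
take 2 rows with smallest temp:
  sensor  temp  humidity  reading
2     s2     5        50      440
3     s2     8        95      440
add column temp_minus_reading = t['temp'] - t['reading']:
  sensor  temp  humidity  reading  temp_minus_reading
2     s2     5        50      440                -435
3     s2     8        95      440                -432
Hence -433.5.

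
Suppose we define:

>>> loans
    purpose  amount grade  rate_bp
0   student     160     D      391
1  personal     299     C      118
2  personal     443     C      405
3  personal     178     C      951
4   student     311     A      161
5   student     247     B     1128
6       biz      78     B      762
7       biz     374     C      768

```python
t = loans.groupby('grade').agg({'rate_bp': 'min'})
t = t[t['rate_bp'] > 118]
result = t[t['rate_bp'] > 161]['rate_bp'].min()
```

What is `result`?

391

group by grade, min of rate_bp:
       rate_bp
grade         
A          161
B          762
C          118
D          391
filter rows where rate_bp > 118:
       rate_bp
grade         
A          161
B          762
D          391
filter rows where rate_bp > 161:
       rate_bp
grade         
B          762
D          391
So min() = 391.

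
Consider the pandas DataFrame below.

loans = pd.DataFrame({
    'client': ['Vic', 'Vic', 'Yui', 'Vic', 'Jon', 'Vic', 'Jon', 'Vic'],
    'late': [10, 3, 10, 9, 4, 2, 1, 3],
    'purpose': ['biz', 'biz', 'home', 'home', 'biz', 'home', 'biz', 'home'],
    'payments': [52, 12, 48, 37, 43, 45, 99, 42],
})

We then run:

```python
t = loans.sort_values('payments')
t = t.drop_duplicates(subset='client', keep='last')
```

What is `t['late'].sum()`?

21

sort by payments:
  client  late purpose  payments
1    Vic     3     biz        12
3    Vic     9    home        37
7    Vic     3    home        42
4    Jon     4     biz        43
5    Vic     2    home        45
2    Yui    10    home        48
0    Vic    10     biz        52
6    Jon     1     biz        99
drop duplicate client (keep=last):
  client  late purpose  payments
2    Yui    10    home        48
0    Vic    10     biz        52
6    Jon     1     biz        99
Taking the sum of column 'late' gives 21.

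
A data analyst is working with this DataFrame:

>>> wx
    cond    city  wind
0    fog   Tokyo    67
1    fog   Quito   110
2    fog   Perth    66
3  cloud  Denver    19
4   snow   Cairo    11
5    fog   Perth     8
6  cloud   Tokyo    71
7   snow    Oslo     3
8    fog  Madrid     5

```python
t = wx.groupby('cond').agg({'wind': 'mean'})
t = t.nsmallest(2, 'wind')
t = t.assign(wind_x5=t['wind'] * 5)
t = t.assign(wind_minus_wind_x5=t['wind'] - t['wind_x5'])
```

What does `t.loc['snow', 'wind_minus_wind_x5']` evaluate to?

-28.0

group by cond, mean of wind:
       wind
cond       
cloud  45.0
fog    51.2
snow    7.0
take 2 rows with smallest wind:
       wind
cond       
snow    7.0
cloud  45.0
add column wind_x5 = t['wind'] * 5:
       wind  wind_x5
cond                
snow    7.0     35.0
cloud  45.0    225.0
add column wind_minus_wind_x5 = t['wind'] - t['wind_x5']:
       wind  wind_x5  wind_minus_wind_x5
cond                                    
snow    7.0     35.0               -28.0
cloud  45.0    225.0              -180.0
So loc['snow', 'wind_minus_wind_x5'] = -28.0.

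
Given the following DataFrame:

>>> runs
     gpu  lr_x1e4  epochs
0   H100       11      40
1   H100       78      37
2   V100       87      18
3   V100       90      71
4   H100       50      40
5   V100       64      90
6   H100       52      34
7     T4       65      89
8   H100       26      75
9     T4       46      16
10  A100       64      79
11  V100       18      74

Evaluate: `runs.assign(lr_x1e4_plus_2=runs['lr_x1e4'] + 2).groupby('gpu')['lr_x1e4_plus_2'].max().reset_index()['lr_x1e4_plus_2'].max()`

92

add column lr_x1e4_plus_2 = runs['lr_x1e4'] + 2:
     gpu  lr_x1e4  epochs  lr_x1e4_plus_2
0   H100       11      40              13
1   H100       78      37              80
2   V100       87      18              89
3   V100       90      71              92
4   H100       50      40              52
5   V100       64      90              66
6   H100       52      34              54
7     T4       65      89              67
8   H100       26      75              28
9     T4       46      16              48
10  A100       64      79              66
11  V100       18      74              20
group by gpu, max of lr_x1e4_plus_2:
gpu
A100    66
H100    80
T4      67
V100    92
Name: lr_x1e4_plus_2, dtype: int64
reset_index():
    gpu  lr_x1e4_plus_2
0  A100              66
1  H100              80
2    T4              67
3  V100              92
Hence 92.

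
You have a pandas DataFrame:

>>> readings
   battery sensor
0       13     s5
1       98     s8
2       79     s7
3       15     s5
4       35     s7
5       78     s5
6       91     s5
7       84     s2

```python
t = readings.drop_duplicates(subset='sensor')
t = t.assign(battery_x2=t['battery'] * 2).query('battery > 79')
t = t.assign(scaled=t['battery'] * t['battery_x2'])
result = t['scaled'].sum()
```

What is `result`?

33320

drop duplicate sensor (keep=first):
   battery sensor
0       13     s5
1       98     s8
2       79     s7
7       84     s2
add column battery_x2 = t['battery'] * 2:
   battery sensor  battery_x2
0       13     s5          26
1       98     s8         196
2       79     s7         158
7       84     s2         168
filter rows where battery > 79:
   battery sensor  battery_x2
1       98     s8         196
7       84     s2         168
add column scaled = t['battery'] * t['battery_x2']:
   battery sensor  battery_x2  scaled
1       98     s8         196   19208
7       84     s2         168   14112
Hence 33320.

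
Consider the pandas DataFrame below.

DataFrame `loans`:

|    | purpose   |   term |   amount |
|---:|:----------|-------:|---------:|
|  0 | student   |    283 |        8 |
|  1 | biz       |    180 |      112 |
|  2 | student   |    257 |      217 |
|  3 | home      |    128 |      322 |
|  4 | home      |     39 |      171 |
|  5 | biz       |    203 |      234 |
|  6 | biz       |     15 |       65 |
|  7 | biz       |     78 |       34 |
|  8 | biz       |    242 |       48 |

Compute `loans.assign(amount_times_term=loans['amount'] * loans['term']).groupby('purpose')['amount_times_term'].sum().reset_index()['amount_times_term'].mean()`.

add column amount_times_term = loans['amount'] * loans['term']:
   purpose  term  amount  amount_times_term
0  student   283       8               2264
1      biz   180     112              20160
2  student   257     217              55769
3     home   128     322              41216
4     home    39     171               6669
5      biz   203     234              47502
6      biz    15      65                975
7      biz    78      34               2652
8      biz   242      48              11616
group by purpose, sum of amount_times_term:
purpose
biz        82905
home       47885
student    58033
Name: amount_times_term, dtype: int64
reset_index():
   purpose  amount_times_term
0      biz              82905
1     home              47885
2  student              58033
Reading off the mean of column 'amount_times_term', we get 62941.0.

62941.0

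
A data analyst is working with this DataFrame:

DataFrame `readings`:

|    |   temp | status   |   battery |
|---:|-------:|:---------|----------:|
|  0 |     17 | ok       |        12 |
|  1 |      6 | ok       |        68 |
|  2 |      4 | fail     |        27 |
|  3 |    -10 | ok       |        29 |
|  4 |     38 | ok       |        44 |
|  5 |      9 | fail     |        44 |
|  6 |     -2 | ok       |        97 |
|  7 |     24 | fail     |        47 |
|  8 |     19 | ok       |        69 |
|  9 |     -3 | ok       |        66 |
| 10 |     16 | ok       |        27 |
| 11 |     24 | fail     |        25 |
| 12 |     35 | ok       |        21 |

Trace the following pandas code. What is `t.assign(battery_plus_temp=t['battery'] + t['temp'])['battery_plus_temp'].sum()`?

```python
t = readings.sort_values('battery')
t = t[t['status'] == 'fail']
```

204

sort by battery:
    temp status  battery
0     17     ok       12
12    35     ok       21
11    24   fail       25
2      4   fail       27
10    16     ok       27
3    -10     ok       29
4     38     ok       44
5      9   fail       44
7     24   fail       47
9     -3     ok       66
1      6     ok       68
8     19     ok       69
6     -2     ok       97
filter rows where status == 'fail':
    temp status  battery
11    24   fail       25
2      4   fail       27
5      9   fail       44
7     24   fail       47
add column battery_plus_temp = t['battery'] + t['temp']:
    temp status  battery  battery_plus_temp
11    24   fail       25                 49
2      4   fail       27                 31
5      9   fail       44                 53
7     24   fail       47                 71
Then the sum of column 'battery_plus_temp': 204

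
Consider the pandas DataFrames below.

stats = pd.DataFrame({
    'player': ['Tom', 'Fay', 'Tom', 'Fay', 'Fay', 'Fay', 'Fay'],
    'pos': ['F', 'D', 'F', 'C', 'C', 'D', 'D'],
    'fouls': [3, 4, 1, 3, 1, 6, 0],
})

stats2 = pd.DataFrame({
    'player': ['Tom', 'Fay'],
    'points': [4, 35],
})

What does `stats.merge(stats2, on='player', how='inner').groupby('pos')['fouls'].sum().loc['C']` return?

4

merge on 'player' (how='inner') → 7 rows:
  player pos  fouls  points
0    Tom   F      3       4
1    Fay   D      4      35
2    Tom   F      1       4
3    Fay   C      3      35
4    Fay   C      1      35
5    Fay   D      6      35
6    Fay   D      0      35
group by pos, sum of fouls:
pos
C     4
D    10
F     4
Name: fouls, dtype: int64
Then the value at index 'C': 4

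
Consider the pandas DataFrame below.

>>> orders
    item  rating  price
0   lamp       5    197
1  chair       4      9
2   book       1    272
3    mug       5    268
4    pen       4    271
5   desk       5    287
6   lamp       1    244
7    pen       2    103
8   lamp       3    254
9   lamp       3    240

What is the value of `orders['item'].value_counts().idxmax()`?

value_counts of item:
item
lamp     4
pen      2
chair    1
book     1
mug      1
desk     1
Name: count, dtype: int64
Then the label with the largest value: lamp

lamp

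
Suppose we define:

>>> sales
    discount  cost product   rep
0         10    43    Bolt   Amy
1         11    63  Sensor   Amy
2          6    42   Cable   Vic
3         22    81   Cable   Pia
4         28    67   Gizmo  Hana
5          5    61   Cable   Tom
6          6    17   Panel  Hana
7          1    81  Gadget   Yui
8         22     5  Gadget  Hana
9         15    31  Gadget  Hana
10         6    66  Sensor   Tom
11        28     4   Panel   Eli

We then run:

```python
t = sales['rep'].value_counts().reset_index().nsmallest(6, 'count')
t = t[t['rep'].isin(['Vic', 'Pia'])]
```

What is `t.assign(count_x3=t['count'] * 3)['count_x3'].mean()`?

value_counts of rep:
rep
Hana    4
Amy     2
Tom     2
Vic     1
Pia     1
Yui     1
Eli     1
Name: count, dtype: int64
reset_index():
    rep  count
0  Hana      4
1   Amy      2
2   Tom      2
3   Vic      1
4   Pia      1
5   Yui      1
6   Eli      1
take 6 rows with smallest count:
   rep  count
3  Vic      1
4  Pia      1
5  Yui      1
6  Eli      1
1  Amy      2
2  Tom      2
filter rows where rep in ['Vic', 'Pia']:
   rep  count
3  Vic      1
4  Pia      1
add column count_x3 = t['count'] * 3:
   rep  count  count_x3
3  Vic      1         3
4  Pia      1         3
Finally, mean of column 'count_x3' = 3.0.

3.0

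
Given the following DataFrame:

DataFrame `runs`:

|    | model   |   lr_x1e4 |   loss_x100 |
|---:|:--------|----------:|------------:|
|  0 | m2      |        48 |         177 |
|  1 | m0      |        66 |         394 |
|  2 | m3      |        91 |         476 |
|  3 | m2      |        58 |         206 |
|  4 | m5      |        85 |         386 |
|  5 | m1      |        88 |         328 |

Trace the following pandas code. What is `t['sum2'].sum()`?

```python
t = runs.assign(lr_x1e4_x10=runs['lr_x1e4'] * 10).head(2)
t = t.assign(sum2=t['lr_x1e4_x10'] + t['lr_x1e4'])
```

1254

add column lr_x1e4_x10 = runs['lr_x1e4'] * 10:
  model  lr_x1e4  loss_x100  lr_x1e4_x10
0    m2       48        177          480
1    m0       66        394          660
2    m3       91        476          910
3    m2       58        206          580
4    m5       85        386          850
5    m1       88        328          880
take first 2 rows:
  model  lr_x1e4  loss_x100  lr_x1e4_x10
0    m2       48        177          480
1    m0       66        394          660
add column sum2 = t['lr_x1e4_x10'] + t['lr_x1e4']:
  model  lr_x1e4  loss_x100  lr_x1e4_x10  sum2
0    m2       48        177          480   528
1    m0       66        394          660   726
Taking the sum of column 'sum2' gives 1254.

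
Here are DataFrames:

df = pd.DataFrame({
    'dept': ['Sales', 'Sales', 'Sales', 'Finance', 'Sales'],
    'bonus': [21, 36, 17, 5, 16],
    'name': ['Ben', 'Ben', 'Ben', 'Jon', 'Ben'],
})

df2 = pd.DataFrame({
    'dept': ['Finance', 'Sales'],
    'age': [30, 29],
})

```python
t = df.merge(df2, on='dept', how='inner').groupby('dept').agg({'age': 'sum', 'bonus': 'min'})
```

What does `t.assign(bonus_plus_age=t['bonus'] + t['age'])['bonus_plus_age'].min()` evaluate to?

35

merge on 'dept' (how='inner') → 5 rows:
      dept  bonus name  age
0    Sales     21  Ben   29
1    Sales     36  Ben   29
2    Sales     17  Ben   29
3  Finance      5  Jon   30
4    Sales     16  Ben   29
group by dept: sum(age), min(bonus):
         age  bonus
dept               
Finance   30      5
Sales    116     16
add column bonus_plus_age = t['bonus'] + t['age']:
         age  bonus  bonus_plus_age
dept                               
Finance   30      5              35
Sales    116     16             132
min of column 'bonus_plus_age' → 35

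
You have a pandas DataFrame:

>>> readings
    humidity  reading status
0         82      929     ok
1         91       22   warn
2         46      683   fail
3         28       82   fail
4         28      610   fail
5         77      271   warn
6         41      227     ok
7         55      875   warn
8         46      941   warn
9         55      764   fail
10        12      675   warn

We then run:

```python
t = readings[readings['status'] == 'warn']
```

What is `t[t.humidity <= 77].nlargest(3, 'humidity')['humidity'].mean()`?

filter rows where status == 'warn':
    humidity  reading status
1         91       22   warn
5         77      271   warn
7         55      875   warn
8         46      941   warn
10        12      675   warn
filter rows where humidity <= 77:
    humidity  reading status
5         77      271   warn
7         55      875   warn
8         46      941   warn
10        12      675   warn
take 3 rows with largest humidity:
   humidity  reading status
5        77      271   warn
7        55      875   warn
8        46      941   warn
Then the mean of column 'humidity': 59.3333333333

59.3333333333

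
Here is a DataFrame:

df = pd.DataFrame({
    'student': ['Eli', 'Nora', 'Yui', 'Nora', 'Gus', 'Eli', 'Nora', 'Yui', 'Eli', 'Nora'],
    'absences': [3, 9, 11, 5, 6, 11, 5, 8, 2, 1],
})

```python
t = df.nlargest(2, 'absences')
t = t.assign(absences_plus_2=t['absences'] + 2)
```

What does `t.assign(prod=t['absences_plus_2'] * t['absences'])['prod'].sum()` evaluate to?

286

take 2 rows with largest absences:
  student  absences
2     Yui        11
5     Eli        11
add column absences_plus_2 = t['absences'] + 2:
  student  absences  absences_plus_2
2     Yui        11               13
5     Eli        11               13
add column prod = t['absences_plus_2'] * t['absences']:
  student  absences  absences_plus_2  prod
2     Yui        11               13   143
5     Eli        11               13   143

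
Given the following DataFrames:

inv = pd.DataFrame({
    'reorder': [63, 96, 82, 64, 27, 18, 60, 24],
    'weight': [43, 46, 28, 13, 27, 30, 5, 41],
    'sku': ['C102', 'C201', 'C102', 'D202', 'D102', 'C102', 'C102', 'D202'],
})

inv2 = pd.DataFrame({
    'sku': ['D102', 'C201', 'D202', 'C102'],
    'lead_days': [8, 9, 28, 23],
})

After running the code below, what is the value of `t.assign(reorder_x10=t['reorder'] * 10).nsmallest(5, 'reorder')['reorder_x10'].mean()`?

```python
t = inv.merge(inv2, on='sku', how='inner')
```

merge on 'sku' (how='inner') → 8 rows:
   reorder  weight   sku  lead_days
0       63      43  C102         23
1       96      46  C201          9
2       82      28  C102         23
3       64      13  D202         28
4       27      27  D102          8
5       18      30  C102         23
6       60       5  C102         23
7       24      41  D202         28
add column reorder_x10 = t['reorder'] * 10:
   reorder  weight   sku  lead_days  reorder_x10
0       63      43  C102         23          630
1       96      46  C201          9          960
2       82      28  C102         23          820
3       64      13  D202         28          640
4       27      27  D102          8          270
5       18      30  C102         23          180
6       60       5  C102         23          600
7       24      41  D202         28          240
take 5 rows with smallest reorder:
   reorder  weight   sku  lead_days  reorder_x10
5       18      30  C102         23          180
7       24      41  D202         28          240
4       27      27  D102          8          270
6       60       5  C102         23          600
0       63      43  C102         23          630

384.0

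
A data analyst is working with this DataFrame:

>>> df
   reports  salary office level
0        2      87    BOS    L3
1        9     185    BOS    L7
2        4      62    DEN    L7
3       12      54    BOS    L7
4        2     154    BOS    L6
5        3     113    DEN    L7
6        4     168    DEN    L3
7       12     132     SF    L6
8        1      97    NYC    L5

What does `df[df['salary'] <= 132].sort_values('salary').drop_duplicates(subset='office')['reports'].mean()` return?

7.25

filter rows where salary <= 132:
   reports  salary office level
0        2      87    BOS    L3
2        4      62    DEN    L7
3       12      54    BOS    L7
5        3     113    DEN    L7
7       12     132     SF    L6
8        1      97    NYC    L5
sort by salary:
   reports  salary office level
3       12      54    BOS    L7
2        4      62    DEN    L7
0        2      87    BOS    L3
8        1      97    NYC    L5
5        3     113    DEN    L7
7       12     132     SF    L6
drop duplicate office (keep=first):
   reports  salary office level
3       12      54    BOS    L7
2        4      62    DEN    L7
8        1      97    NYC    L5
7       12     132     SF    L6
Hence 7.25.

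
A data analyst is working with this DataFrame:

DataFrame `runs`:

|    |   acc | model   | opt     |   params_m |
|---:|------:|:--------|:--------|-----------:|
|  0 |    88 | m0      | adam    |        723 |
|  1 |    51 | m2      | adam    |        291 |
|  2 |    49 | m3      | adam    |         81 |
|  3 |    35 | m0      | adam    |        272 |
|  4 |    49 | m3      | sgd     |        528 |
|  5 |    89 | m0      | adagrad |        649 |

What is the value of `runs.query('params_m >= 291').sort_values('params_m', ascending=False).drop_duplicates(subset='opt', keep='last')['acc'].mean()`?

filter rows where params_m >= 291:
   acc model      opt  params_m
0   88    m0     adam       723
1   51    m2     adam       291
4   49    m3      sgd       528
5   89    m0  adagrad       649
sort by params_m descending:
   acc model      opt  params_m
0   88    m0     adam       723
5   89    m0  adagrad       649
4   49    m3      sgd       528
1   51    m2     adam       291
drop duplicate opt (keep=last):
   acc model      opt  params_m
5   89    m0  adagrad       649
4   49    m3      sgd       528
1   51    m2     adam       291
mean of column 'acc' → 63.0

63.0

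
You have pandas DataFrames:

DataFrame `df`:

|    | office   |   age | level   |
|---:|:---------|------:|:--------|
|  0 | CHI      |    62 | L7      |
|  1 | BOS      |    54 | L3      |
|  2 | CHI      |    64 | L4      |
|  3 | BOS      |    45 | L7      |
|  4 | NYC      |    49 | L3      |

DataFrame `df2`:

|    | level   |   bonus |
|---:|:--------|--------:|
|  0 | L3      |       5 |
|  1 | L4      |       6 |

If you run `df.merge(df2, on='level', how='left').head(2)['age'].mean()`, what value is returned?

merge on 'level' (how='left') → 5 rows:
  office  age level  bonus
0    CHI   62    L7    NaN
1    BOS   54    L3    5.0
2    CHI   64    L4    6.0
3    BOS   45    L7    NaN
4    NYC   49    L3    5.0
take first 2 rows:
  office  age level  bonus
0    CHI   62    L7    NaN
1    BOS   54    L3    5.0

58.0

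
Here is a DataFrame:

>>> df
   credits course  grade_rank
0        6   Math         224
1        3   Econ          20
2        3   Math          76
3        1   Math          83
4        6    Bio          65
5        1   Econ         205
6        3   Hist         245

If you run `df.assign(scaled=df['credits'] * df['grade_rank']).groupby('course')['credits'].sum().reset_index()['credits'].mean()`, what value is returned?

add column scaled = df['credits'] * df['grade_rank']:
   credits course  grade_rank  scaled
0        6   Math         224    1344
1        3   Econ          20      60
2        3   Math          76     228
3        1   Math          83      83
4        6    Bio          65     390
5        1   Econ         205     205
6        3   Hist         245     735
group by course, sum of credits:
course
Bio      6
Econ     4
Hist     3
Math    10
Name: credits, dtype: int64
reset_index():
  course  credits
0    Bio        6
1   Econ        4
2   Hist        3
3   Math       10

5.75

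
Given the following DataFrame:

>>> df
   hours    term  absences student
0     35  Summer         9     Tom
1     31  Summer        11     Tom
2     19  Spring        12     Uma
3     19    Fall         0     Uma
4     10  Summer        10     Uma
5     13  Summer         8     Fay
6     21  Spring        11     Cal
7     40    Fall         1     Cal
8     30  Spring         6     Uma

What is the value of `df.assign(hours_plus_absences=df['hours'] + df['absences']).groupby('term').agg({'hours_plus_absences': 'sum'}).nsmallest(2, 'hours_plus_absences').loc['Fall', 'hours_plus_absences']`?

add column hours_plus_absences = df['hours'] + df['absences']:
   hours    term  absences student  hours_plus_absences
0     35  Summer         9     Tom                   44
1     31  Summer        11     Tom                   42
2     19  Spring        12     Uma                   31
3     19    Fall         0     Uma                   19
4     10  Summer        10     Uma                   20
5     13  Summer         8     Fay                   21
6     21  Spring        11     Cal                   32
7     40    Fall         1     Cal                   41
8     30  Spring         6     Uma                   36
group by term, sum of hours_plus_absences:
        hours_plus_absences
term                       
Fall                     60
Spring                   99
Summer                  127
take 2 rows with smallest hours_plus_absences:
        hours_plus_absences
term                       
Fall                     60
Spring                   99

60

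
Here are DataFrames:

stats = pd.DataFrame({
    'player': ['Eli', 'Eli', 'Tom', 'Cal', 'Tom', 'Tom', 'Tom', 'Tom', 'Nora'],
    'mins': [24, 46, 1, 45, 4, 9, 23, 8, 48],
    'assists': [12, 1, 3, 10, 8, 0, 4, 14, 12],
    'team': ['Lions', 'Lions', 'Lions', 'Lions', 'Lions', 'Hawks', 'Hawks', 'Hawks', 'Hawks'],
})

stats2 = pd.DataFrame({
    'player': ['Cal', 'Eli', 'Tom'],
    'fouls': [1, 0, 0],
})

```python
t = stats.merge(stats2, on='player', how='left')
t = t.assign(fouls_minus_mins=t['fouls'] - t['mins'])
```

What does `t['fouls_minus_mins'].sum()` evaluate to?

merge on 'player' (how='left') → 9 rows:
  player  mins  assists   team  fouls
0    Eli    24       12  Lions    0.0
1    Eli    46        1  Lions    0.0
2    Tom     1        3  Lions    0.0
3    Cal    45       10  Lions    1.0
4    Tom     4        8  Lions    0.0
5    Tom     9        0  Hawks    0.0
6    Tom    23        4  Hawks    0.0
7    Tom     8       14  Hawks    0.0
8   Nora    48       12  Hawks    NaN
add column fouls_minus_mins = t['fouls'] - t['mins']:
  player  mins  assists   team  fouls  fouls_minus_mins
0    Eli    24       12  Lions    0.0             -24.0
1    Eli    46        1  Lions    0.0             -46.0
2    Tom     1        3  Lions    0.0              -1.0
3    Cal    45       10  Lions    1.0             -44.0
4    Tom     4        8  Lions    0.0              -4.0
5    Tom     9        0  Hawks    0.0              -9.0
6    Tom    23        4  Hawks    0.0             -23.0
7    Tom     8       14  Hawks    0.0              -8.0
8   Nora    48       12  Hawks    NaN               NaN

-159.0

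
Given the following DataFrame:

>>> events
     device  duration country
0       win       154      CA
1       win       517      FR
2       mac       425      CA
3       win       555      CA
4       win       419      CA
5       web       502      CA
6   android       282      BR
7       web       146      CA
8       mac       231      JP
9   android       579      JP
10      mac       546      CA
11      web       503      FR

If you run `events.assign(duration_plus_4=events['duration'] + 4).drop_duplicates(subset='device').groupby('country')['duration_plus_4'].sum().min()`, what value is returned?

286

add column duration_plus_4 = events['duration'] + 4:
     device  duration country  duration_plus_4
0       win       154      CA              158
1       win       517      FR              521
2       mac       425      CA              429
3       win       555      CA              559
4       win       419      CA              423
5       web       502      CA              506
6   android       282      BR              286
7       web       146      CA              150
8       mac       231      JP              235
9   android       579      JP              583
10      mac       546      CA              550
11      web       503      FR              507
drop duplicate device (keep=first):
    device  duration country  duration_plus_4
0      win       154      CA              158
2      mac       425      CA              429
5      web       502      CA              506
6  android       282      BR              286
group by country, sum of duration_plus_4:
country
BR     286
CA    1093
Name: duration_plus_4, dtype: int64
Taking the min of the resulting series gives 286.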